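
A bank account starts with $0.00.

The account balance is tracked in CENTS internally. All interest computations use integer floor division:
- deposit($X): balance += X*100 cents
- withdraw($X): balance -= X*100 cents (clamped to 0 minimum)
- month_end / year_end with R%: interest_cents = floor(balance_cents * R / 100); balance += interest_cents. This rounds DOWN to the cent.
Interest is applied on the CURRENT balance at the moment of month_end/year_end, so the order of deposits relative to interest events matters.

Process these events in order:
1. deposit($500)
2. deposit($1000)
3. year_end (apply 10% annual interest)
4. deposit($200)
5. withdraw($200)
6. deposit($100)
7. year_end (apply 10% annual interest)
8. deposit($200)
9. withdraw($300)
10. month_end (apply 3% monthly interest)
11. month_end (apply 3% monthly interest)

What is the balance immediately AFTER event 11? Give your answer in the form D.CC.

After 1 (deposit($500)): balance=$500.00 total_interest=$0.00
After 2 (deposit($1000)): balance=$1500.00 total_interest=$0.00
After 3 (year_end (apply 10% annual interest)): balance=$1650.00 total_interest=$150.00
After 4 (deposit($200)): balance=$1850.00 total_interest=$150.00
After 5 (withdraw($200)): balance=$1650.00 total_interest=$150.00
After 6 (deposit($100)): balance=$1750.00 total_interest=$150.00
After 7 (year_end (apply 10% annual interest)): balance=$1925.00 total_interest=$325.00
After 8 (deposit($200)): balance=$2125.00 total_interest=$325.00
After 9 (withdraw($300)): balance=$1825.00 total_interest=$325.00
After 10 (month_end (apply 3% monthly interest)): balance=$1879.75 total_interest=$379.75
After 11 (month_end (apply 3% monthly interest)): balance=$1936.14 total_interest=$436.14

Answer: 1936.14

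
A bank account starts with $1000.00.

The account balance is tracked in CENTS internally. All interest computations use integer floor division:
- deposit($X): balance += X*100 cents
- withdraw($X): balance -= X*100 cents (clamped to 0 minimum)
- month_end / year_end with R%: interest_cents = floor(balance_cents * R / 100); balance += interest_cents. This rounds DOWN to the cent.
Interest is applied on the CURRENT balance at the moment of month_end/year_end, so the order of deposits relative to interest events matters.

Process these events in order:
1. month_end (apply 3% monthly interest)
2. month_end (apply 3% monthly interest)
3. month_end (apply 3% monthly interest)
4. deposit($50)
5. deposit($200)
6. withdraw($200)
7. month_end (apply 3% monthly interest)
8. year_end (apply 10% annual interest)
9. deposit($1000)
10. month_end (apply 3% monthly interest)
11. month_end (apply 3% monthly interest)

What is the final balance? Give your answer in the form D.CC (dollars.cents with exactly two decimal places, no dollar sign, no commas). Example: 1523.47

Answer: 2434.44

Derivation:
After 1 (month_end (apply 3% monthly interest)): balance=$1030.00 total_interest=$30.00
After 2 (month_end (apply 3% monthly interest)): balance=$1060.90 total_interest=$60.90
After 3 (month_end (apply 3% monthly interest)): balance=$1092.72 total_interest=$92.72
After 4 (deposit($50)): balance=$1142.72 total_interest=$92.72
After 5 (deposit($200)): balance=$1342.72 total_interest=$92.72
After 6 (withdraw($200)): balance=$1142.72 total_interest=$92.72
After 7 (month_end (apply 3% monthly interest)): balance=$1177.00 total_interest=$127.00
After 8 (year_end (apply 10% annual interest)): balance=$1294.70 total_interest=$244.70
After 9 (deposit($1000)): balance=$2294.70 total_interest=$244.70
After 10 (month_end (apply 3% monthly interest)): balance=$2363.54 total_interest=$313.54
After 11 (month_end (apply 3% monthly interest)): balance=$2434.44 total_interest=$384.44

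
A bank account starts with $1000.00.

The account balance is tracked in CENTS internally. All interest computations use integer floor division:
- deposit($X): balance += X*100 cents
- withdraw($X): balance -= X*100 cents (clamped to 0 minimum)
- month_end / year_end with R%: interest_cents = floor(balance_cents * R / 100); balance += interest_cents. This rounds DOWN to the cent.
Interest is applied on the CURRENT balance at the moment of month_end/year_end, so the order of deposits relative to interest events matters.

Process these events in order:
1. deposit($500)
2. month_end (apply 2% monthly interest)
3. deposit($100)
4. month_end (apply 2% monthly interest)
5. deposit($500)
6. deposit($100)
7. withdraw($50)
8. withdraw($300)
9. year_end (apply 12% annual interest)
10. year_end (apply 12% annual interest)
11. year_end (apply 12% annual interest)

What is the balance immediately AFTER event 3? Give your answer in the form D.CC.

After 1 (deposit($500)): balance=$1500.00 total_interest=$0.00
After 2 (month_end (apply 2% monthly interest)): balance=$1530.00 total_interest=$30.00
After 3 (deposit($100)): balance=$1630.00 total_interest=$30.00

Answer: 1630.00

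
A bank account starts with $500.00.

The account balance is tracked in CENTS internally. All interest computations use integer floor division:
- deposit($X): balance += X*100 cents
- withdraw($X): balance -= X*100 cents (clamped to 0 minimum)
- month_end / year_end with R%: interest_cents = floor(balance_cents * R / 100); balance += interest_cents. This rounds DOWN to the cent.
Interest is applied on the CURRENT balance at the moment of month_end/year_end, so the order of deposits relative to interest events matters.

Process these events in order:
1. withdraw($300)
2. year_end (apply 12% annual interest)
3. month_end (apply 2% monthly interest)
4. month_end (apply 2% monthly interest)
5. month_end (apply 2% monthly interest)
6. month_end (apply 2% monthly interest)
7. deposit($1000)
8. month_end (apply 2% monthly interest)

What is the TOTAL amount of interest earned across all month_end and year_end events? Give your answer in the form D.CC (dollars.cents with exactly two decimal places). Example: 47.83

After 1 (withdraw($300)): balance=$200.00 total_interest=$0.00
After 2 (year_end (apply 12% annual interest)): balance=$224.00 total_interest=$24.00
After 3 (month_end (apply 2% monthly interest)): balance=$228.48 total_interest=$28.48
After 4 (month_end (apply 2% monthly interest)): balance=$233.04 total_interest=$33.04
After 5 (month_end (apply 2% monthly interest)): balance=$237.70 total_interest=$37.70
After 6 (month_end (apply 2% monthly interest)): balance=$242.45 total_interest=$42.45
After 7 (deposit($1000)): balance=$1242.45 total_interest=$42.45
After 8 (month_end (apply 2% monthly interest)): balance=$1267.29 total_interest=$67.29

Answer: 67.29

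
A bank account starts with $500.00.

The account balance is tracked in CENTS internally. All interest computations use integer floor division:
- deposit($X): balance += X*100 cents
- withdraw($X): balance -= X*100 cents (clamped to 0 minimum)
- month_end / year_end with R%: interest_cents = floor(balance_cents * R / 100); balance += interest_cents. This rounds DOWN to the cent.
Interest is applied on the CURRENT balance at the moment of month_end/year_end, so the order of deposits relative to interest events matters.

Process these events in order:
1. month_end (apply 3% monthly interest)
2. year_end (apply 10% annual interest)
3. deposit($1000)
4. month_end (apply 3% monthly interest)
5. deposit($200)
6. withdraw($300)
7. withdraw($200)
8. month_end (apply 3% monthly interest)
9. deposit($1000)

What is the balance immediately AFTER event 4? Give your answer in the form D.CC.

After 1 (month_end (apply 3% monthly interest)): balance=$515.00 total_interest=$15.00
After 2 (year_end (apply 10% annual interest)): balance=$566.50 total_interest=$66.50
After 3 (deposit($1000)): balance=$1566.50 total_interest=$66.50
After 4 (month_end (apply 3% monthly interest)): balance=$1613.49 total_interest=$113.49

Answer: 1613.49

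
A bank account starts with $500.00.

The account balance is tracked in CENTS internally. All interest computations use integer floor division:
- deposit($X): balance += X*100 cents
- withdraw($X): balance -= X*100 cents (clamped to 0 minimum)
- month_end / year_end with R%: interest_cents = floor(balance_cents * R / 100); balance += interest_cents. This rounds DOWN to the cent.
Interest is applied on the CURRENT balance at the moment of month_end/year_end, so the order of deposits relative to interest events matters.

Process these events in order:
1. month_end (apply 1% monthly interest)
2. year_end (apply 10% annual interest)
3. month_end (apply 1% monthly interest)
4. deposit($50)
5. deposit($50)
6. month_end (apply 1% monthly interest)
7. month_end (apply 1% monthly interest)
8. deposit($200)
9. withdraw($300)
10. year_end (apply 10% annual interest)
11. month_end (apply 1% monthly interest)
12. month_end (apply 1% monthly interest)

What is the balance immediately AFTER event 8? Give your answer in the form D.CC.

After 1 (month_end (apply 1% monthly interest)): balance=$505.00 total_interest=$5.00
After 2 (year_end (apply 10% annual interest)): balance=$555.50 total_interest=$55.50
After 3 (month_end (apply 1% monthly interest)): balance=$561.05 total_interest=$61.05
After 4 (deposit($50)): balance=$611.05 total_interest=$61.05
After 5 (deposit($50)): balance=$661.05 total_interest=$61.05
After 6 (month_end (apply 1% monthly interest)): balance=$667.66 total_interest=$67.66
After 7 (month_end (apply 1% monthly interest)): balance=$674.33 total_interest=$74.33
After 8 (deposit($200)): balance=$874.33 total_interest=$74.33

Answer: 874.33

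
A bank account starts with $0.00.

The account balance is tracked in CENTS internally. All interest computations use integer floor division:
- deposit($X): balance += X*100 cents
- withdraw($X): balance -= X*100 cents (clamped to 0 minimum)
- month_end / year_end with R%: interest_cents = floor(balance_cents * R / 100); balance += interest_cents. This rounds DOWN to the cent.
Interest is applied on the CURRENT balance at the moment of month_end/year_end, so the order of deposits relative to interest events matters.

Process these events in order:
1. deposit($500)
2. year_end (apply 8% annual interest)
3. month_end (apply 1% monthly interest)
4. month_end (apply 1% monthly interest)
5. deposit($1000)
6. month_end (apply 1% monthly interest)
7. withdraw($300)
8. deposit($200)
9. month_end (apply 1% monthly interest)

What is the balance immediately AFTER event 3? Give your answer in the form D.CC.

After 1 (deposit($500)): balance=$500.00 total_interest=$0.00
After 2 (year_end (apply 8% annual interest)): balance=$540.00 total_interest=$40.00
After 3 (month_end (apply 1% monthly interest)): balance=$545.40 total_interest=$45.40

Answer: 545.40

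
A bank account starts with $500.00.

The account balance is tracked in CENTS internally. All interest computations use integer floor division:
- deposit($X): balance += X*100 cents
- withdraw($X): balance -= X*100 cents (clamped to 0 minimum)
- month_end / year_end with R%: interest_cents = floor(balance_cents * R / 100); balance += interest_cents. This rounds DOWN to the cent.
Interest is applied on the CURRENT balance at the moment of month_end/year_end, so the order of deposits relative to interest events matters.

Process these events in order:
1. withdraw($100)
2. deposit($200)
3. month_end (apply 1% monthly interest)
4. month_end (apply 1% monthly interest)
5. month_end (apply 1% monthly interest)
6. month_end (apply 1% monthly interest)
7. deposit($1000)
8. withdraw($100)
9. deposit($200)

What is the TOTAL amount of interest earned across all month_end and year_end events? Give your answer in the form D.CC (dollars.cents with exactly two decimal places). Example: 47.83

After 1 (withdraw($100)): balance=$400.00 total_interest=$0.00
After 2 (deposit($200)): balance=$600.00 total_interest=$0.00
After 3 (month_end (apply 1% monthly interest)): balance=$606.00 total_interest=$6.00
After 4 (month_end (apply 1% monthly interest)): balance=$612.06 total_interest=$12.06
After 5 (month_end (apply 1% monthly interest)): balance=$618.18 total_interest=$18.18
After 6 (month_end (apply 1% monthly interest)): balance=$624.36 total_interest=$24.36
After 7 (deposit($1000)): balance=$1624.36 total_interest=$24.36
After 8 (withdraw($100)): balance=$1524.36 total_interest=$24.36
After 9 (deposit($200)): balance=$1724.36 total_interest=$24.36

Answer: 24.36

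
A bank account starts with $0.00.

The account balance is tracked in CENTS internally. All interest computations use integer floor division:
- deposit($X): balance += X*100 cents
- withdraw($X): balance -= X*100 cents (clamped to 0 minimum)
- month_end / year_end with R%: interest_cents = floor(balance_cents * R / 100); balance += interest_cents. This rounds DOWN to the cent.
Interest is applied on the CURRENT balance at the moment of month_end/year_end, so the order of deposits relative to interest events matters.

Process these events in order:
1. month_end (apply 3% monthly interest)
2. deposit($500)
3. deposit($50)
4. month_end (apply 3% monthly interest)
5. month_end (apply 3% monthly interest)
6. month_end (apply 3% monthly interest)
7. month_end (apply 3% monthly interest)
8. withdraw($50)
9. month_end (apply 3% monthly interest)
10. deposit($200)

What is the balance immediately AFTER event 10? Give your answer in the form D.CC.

After 1 (month_end (apply 3% monthly interest)): balance=$0.00 total_interest=$0.00
After 2 (deposit($500)): balance=$500.00 total_interest=$0.00
After 3 (deposit($50)): balance=$550.00 total_interest=$0.00
After 4 (month_end (apply 3% monthly interest)): balance=$566.50 total_interest=$16.50
After 5 (month_end (apply 3% monthly interest)): balance=$583.49 total_interest=$33.49
After 6 (month_end (apply 3% monthly interest)): balance=$600.99 total_interest=$50.99
After 7 (month_end (apply 3% monthly interest)): balance=$619.01 total_interest=$69.01
After 8 (withdraw($50)): balance=$569.01 total_interest=$69.01
After 9 (month_end (apply 3% monthly interest)): balance=$586.08 total_interest=$86.08
After 10 (deposit($200)): balance=$786.08 total_interest=$86.08

Answer: 786.08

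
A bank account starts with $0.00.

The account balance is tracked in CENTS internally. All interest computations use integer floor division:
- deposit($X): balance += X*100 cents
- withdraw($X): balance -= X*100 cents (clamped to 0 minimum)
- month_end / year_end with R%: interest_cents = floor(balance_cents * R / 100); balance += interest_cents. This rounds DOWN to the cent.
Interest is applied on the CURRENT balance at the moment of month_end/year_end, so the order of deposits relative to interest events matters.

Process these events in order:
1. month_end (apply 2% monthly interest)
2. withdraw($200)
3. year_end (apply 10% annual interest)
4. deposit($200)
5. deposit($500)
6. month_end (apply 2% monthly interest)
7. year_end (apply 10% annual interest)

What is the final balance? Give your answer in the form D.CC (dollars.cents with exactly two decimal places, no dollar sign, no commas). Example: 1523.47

After 1 (month_end (apply 2% monthly interest)): balance=$0.00 total_interest=$0.00
After 2 (withdraw($200)): balance=$0.00 total_interest=$0.00
After 3 (year_end (apply 10% annual interest)): balance=$0.00 total_interest=$0.00
After 4 (deposit($200)): balance=$200.00 total_interest=$0.00
After 5 (deposit($500)): balance=$700.00 total_interest=$0.00
After 6 (month_end (apply 2% monthly interest)): balance=$714.00 total_interest=$14.00
After 7 (year_end (apply 10% annual interest)): balance=$785.40 total_interest=$85.40

Answer: 785.40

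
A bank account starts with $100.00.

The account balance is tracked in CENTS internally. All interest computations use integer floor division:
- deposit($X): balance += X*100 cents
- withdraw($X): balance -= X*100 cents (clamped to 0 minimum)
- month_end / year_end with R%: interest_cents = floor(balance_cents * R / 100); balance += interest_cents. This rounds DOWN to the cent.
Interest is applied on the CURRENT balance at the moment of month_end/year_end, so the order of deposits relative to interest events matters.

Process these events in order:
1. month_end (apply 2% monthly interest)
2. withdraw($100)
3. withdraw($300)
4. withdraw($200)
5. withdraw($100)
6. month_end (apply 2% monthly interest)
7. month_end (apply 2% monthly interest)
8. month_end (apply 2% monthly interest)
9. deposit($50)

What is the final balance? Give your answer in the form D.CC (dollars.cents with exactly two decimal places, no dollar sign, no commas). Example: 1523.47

Answer: 50.00

Derivation:
After 1 (month_end (apply 2% monthly interest)): balance=$102.00 total_interest=$2.00
After 2 (withdraw($100)): balance=$2.00 total_interest=$2.00
After 3 (withdraw($300)): balance=$0.00 total_interest=$2.00
After 4 (withdraw($200)): balance=$0.00 total_interest=$2.00
After 5 (withdraw($100)): balance=$0.00 total_interest=$2.00
After 6 (month_end (apply 2% monthly interest)): balance=$0.00 total_interest=$2.00
After 7 (month_end (apply 2% monthly interest)): balance=$0.00 total_interest=$2.00
After 8 (month_end (apply 2% monthly interest)): balance=$0.00 total_interest=$2.00
After 9 (deposit($50)): balance=$50.00 total_interest=$2.00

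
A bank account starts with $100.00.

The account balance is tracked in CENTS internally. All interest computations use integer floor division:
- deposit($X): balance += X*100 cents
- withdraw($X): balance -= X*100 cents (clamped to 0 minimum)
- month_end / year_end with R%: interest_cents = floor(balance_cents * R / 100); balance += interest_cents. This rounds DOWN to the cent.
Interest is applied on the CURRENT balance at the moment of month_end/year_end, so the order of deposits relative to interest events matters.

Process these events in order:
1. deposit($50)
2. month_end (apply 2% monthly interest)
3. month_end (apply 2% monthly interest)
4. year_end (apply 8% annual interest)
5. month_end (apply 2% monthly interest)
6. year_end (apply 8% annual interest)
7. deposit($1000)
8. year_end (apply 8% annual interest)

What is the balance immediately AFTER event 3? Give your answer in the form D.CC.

Answer: 156.06

Derivation:
After 1 (deposit($50)): balance=$150.00 total_interest=$0.00
After 2 (month_end (apply 2% monthly interest)): balance=$153.00 total_interest=$3.00
After 3 (month_end (apply 2% monthly interest)): balance=$156.06 total_interest=$6.06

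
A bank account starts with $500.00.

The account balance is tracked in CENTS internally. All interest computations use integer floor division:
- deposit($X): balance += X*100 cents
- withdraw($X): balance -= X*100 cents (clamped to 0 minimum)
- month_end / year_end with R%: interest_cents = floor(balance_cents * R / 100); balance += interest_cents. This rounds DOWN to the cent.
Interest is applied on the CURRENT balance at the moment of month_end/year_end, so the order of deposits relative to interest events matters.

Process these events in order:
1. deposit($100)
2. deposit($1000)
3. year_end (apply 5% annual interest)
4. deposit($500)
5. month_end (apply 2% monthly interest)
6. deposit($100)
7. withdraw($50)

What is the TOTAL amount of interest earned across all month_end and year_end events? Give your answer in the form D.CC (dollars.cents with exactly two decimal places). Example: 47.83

After 1 (deposit($100)): balance=$600.00 total_interest=$0.00
After 2 (deposit($1000)): balance=$1600.00 total_interest=$0.00
After 3 (year_end (apply 5% annual interest)): balance=$1680.00 total_interest=$80.00
After 4 (deposit($500)): balance=$2180.00 total_interest=$80.00
After 5 (month_end (apply 2% monthly interest)): balance=$2223.60 total_interest=$123.60
After 6 (deposit($100)): balance=$2323.60 total_interest=$123.60
After 7 (withdraw($50)): balance=$2273.60 total_interest=$123.60

Answer: 123.60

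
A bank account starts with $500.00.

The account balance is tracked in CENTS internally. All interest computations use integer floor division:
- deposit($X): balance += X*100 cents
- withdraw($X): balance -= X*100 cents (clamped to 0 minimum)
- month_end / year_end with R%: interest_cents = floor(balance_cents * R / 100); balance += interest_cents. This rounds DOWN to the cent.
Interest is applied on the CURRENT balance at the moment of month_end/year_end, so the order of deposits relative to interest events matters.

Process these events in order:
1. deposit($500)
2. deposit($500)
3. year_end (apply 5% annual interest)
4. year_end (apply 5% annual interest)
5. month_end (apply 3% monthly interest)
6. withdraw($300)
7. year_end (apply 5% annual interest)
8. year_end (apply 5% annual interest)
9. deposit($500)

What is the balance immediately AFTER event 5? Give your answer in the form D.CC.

After 1 (deposit($500)): balance=$1000.00 total_interest=$0.00
After 2 (deposit($500)): balance=$1500.00 total_interest=$0.00
After 3 (year_end (apply 5% annual interest)): balance=$1575.00 total_interest=$75.00
After 4 (year_end (apply 5% annual interest)): balance=$1653.75 total_interest=$153.75
After 5 (month_end (apply 3% monthly interest)): balance=$1703.36 total_interest=$203.36

Answer: 1703.36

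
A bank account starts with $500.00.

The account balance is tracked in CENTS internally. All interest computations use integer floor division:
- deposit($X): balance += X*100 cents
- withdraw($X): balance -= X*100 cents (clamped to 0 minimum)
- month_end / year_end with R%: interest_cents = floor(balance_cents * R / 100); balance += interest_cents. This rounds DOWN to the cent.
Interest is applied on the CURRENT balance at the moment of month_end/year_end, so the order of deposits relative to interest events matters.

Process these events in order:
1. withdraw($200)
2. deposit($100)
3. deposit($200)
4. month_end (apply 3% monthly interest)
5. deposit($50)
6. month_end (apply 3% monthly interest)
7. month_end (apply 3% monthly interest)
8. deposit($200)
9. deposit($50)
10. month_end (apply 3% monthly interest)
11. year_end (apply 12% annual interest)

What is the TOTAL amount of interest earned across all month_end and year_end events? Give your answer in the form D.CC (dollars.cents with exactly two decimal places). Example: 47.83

After 1 (withdraw($200)): balance=$300.00 total_interest=$0.00
After 2 (deposit($100)): balance=$400.00 total_interest=$0.00
After 3 (deposit($200)): balance=$600.00 total_interest=$0.00
After 4 (month_end (apply 3% monthly interest)): balance=$618.00 total_interest=$18.00
After 5 (deposit($50)): balance=$668.00 total_interest=$18.00
After 6 (month_end (apply 3% monthly interest)): balance=$688.04 total_interest=$38.04
After 7 (month_end (apply 3% monthly interest)): balance=$708.68 total_interest=$58.68
After 8 (deposit($200)): balance=$908.68 total_interest=$58.68
After 9 (deposit($50)): balance=$958.68 total_interest=$58.68
After 10 (month_end (apply 3% monthly interest)): balance=$987.44 total_interest=$87.44
After 11 (year_end (apply 12% annual interest)): balance=$1105.93 total_interest=$205.93

Answer: 205.93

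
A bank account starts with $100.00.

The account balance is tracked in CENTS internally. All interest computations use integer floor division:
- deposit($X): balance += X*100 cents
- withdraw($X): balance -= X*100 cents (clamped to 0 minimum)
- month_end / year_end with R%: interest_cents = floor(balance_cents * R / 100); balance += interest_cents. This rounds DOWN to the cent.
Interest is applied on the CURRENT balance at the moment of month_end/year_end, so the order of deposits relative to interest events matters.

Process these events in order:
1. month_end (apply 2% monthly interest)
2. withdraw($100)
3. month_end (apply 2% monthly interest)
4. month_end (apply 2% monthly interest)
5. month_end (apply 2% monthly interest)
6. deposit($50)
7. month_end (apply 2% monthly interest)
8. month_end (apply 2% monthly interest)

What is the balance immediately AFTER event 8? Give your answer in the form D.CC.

Answer: 54.22

Derivation:
After 1 (month_end (apply 2% monthly interest)): balance=$102.00 total_interest=$2.00
After 2 (withdraw($100)): balance=$2.00 total_interest=$2.00
After 3 (month_end (apply 2% monthly interest)): balance=$2.04 total_interest=$2.04
After 4 (month_end (apply 2% monthly interest)): balance=$2.08 total_interest=$2.08
After 5 (month_end (apply 2% monthly interest)): balance=$2.12 total_interest=$2.12
After 6 (deposit($50)): balance=$52.12 total_interest=$2.12
After 7 (month_end (apply 2% monthly interest)): balance=$53.16 total_interest=$3.16
After 8 (month_end (apply 2% monthly interest)): balance=$54.22 total_interest=$4.22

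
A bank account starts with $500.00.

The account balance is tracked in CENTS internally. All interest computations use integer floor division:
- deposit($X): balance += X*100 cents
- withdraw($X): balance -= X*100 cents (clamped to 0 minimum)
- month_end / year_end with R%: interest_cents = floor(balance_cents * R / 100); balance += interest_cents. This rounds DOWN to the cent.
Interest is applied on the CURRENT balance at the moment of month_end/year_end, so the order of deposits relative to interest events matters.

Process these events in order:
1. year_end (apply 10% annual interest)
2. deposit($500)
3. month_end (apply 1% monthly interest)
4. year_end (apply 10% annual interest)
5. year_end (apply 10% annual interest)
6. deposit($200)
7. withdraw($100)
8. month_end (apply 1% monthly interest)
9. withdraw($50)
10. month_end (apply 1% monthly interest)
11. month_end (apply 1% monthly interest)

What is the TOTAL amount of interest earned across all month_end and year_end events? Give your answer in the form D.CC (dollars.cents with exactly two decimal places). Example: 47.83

Answer: 324.10

Derivation:
After 1 (year_end (apply 10% annual interest)): balance=$550.00 total_interest=$50.00
After 2 (deposit($500)): balance=$1050.00 total_interest=$50.00
After 3 (month_end (apply 1% monthly interest)): balance=$1060.50 total_interest=$60.50
After 4 (year_end (apply 10% annual interest)): balance=$1166.55 total_interest=$166.55
After 5 (year_end (apply 10% annual interest)): balance=$1283.20 total_interest=$283.20
After 6 (deposit($200)): balance=$1483.20 total_interest=$283.20
After 7 (withdraw($100)): balance=$1383.20 total_interest=$283.20
After 8 (month_end (apply 1% monthly interest)): balance=$1397.03 total_interest=$297.03
After 9 (withdraw($50)): balance=$1347.03 total_interest=$297.03
After 10 (month_end (apply 1% monthly interest)): balance=$1360.50 total_interest=$310.50
After 11 (month_end (apply 1% monthly interest)): balance=$1374.10 total_interest=$324.10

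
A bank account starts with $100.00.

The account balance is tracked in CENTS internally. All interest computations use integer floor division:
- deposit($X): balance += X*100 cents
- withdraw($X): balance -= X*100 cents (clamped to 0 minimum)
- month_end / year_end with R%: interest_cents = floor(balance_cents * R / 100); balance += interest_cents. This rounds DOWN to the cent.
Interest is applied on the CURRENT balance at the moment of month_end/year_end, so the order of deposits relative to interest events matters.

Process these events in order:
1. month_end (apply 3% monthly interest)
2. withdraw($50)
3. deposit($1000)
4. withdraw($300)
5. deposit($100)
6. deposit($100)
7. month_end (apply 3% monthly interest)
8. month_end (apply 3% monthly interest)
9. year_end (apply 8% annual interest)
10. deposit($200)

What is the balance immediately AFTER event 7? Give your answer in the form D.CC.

Answer: 981.59

Derivation:
After 1 (month_end (apply 3% monthly interest)): balance=$103.00 total_interest=$3.00
After 2 (withdraw($50)): balance=$53.00 total_interest=$3.00
After 3 (deposit($1000)): balance=$1053.00 total_interest=$3.00
After 4 (withdraw($300)): balance=$753.00 total_interest=$3.00
After 5 (deposit($100)): balance=$853.00 total_interest=$3.00
After 6 (deposit($100)): balance=$953.00 total_interest=$3.00
After 7 (month_end (apply 3% monthly interest)): balance=$981.59 total_interest=$31.59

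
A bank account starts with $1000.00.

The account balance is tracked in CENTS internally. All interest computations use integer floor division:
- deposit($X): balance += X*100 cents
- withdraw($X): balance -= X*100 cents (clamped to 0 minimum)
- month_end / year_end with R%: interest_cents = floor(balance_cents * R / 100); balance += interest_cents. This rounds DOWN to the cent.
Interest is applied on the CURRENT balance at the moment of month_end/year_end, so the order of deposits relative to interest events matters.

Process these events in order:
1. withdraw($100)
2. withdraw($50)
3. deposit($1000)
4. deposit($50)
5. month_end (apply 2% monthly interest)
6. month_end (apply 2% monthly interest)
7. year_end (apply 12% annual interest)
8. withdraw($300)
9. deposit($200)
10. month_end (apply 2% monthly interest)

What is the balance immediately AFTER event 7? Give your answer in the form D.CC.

After 1 (withdraw($100)): balance=$900.00 total_interest=$0.00
After 2 (withdraw($50)): balance=$850.00 total_interest=$0.00
After 3 (deposit($1000)): balance=$1850.00 total_interest=$0.00
After 4 (deposit($50)): balance=$1900.00 total_interest=$0.00
After 5 (month_end (apply 2% monthly interest)): balance=$1938.00 total_interest=$38.00
After 6 (month_end (apply 2% monthly interest)): balance=$1976.76 total_interest=$76.76
After 7 (year_end (apply 12% annual interest)): balance=$2213.97 total_interest=$313.97

Answer: 2213.97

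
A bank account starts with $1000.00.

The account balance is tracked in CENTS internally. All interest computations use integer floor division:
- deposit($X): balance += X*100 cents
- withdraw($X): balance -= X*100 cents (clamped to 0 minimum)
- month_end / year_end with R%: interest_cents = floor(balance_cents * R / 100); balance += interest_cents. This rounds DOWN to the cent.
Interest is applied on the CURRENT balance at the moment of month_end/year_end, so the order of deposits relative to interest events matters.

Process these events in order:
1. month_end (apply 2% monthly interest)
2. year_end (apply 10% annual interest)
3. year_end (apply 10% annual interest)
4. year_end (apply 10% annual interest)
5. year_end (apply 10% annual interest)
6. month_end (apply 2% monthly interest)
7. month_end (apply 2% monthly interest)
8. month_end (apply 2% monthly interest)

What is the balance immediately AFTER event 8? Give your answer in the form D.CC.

Answer: 1584.77

Derivation:
After 1 (month_end (apply 2% monthly interest)): balance=$1020.00 total_interest=$20.00
After 2 (year_end (apply 10% annual interest)): balance=$1122.00 total_interest=$122.00
After 3 (year_end (apply 10% annual interest)): balance=$1234.20 total_interest=$234.20
After 4 (year_end (apply 10% annual interest)): balance=$1357.62 total_interest=$357.62
After 5 (year_end (apply 10% annual interest)): balance=$1493.38 total_interest=$493.38
After 6 (month_end (apply 2% monthly interest)): balance=$1523.24 total_interest=$523.24
After 7 (month_end (apply 2% monthly interest)): balance=$1553.70 total_interest=$553.70
After 8 (month_end (apply 2% monthly interest)): balance=$1584.77 total_interest=$584.77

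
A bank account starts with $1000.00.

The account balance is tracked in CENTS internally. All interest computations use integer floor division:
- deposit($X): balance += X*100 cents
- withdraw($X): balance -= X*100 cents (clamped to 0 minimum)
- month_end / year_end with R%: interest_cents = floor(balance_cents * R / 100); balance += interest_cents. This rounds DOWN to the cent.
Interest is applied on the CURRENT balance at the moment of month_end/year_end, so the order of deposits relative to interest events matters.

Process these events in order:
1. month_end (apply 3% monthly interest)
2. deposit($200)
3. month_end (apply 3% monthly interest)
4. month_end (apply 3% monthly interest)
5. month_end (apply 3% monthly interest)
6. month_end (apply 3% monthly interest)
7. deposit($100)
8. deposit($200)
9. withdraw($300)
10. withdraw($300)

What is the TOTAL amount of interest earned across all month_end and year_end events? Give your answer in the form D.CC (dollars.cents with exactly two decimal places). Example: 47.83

Answer: 184.36

Derivation:
After 1 (month_end (apply 3% monthly interest)): balance=$1030.00 total_interest=$30.00
After 2 (deposit($200)): balance=$1230.00 total_interest=$30.00
After 3 (month_end (apply 3% monthly interest)): balance=$1266.90 total_interest=$66.90
After 4 (month_end (apply 3% monthly interest)): balance=$1304.90 total_interest=$104.90
After 5 (month_end (apply 3% monthly interest)): balance=$1344.04 total_interest=$144.04
After 6 (month_end (apply 3% monthly interest)): balance=$1384.36 total_interest=$184.36
After 7 (deposit($100)): balance=$1484.36 total_interest=$184.36
After 8 (deposit($200)): balance=$1684.36 total_interest=$184.36
After 9 (withdraw($300)): balance=$1384.36 total_interest=$184.36
After 10 (withdraw($300)): balance=$1084.36 total_interest=$184.36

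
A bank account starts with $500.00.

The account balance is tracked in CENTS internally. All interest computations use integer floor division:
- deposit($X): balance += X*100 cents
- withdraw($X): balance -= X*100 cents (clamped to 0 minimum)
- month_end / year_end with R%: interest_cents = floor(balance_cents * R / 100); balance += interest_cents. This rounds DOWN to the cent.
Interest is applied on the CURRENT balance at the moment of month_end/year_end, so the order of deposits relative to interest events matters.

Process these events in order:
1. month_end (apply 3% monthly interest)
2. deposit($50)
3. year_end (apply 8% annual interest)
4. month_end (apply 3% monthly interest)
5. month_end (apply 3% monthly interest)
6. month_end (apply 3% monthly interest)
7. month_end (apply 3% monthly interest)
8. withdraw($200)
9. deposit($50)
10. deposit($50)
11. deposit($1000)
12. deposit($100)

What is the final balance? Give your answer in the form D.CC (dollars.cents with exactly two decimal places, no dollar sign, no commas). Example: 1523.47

After 1 (month_end (apply 3% monthly interest)): balance=$515.00 total_interest=$15.00
After 2 (deposit($50)): balance=$565.00 total_interest=$15.00
After 3 (year_end (apply 8% annual interest)): balance=$610.20 total_interest=$60.20
After 4 (month_end (apply 3% monthly interest)): balance=$628.50 total_interest=$78.50
After 5 (month_end (apply 3% monthly interest)): balance=$647.35 total_interest=$97.35
After 6 (month_end (apply 3% monthly interest)): balance=$666.77 total_interest=$116.77
After 7 (month_end (apply 3% monthly interest)): balance=$686.77 total_interest=$136.77
After 8 (withdraw($200)): balance=$486.77 total_interest=$136.77
After 9 (deposit($50)): balance=$536.77 total_interest=$136.77
After 10 (deposit($50)): balance=$586.77 total_interest=$136.77
After 11 (deposit($1000)): balance=$1586.77 total_interest=$136.77
After 12 (deposit($100)): balance=$1686.77 total_interest=$136.77

Answer: 1686.77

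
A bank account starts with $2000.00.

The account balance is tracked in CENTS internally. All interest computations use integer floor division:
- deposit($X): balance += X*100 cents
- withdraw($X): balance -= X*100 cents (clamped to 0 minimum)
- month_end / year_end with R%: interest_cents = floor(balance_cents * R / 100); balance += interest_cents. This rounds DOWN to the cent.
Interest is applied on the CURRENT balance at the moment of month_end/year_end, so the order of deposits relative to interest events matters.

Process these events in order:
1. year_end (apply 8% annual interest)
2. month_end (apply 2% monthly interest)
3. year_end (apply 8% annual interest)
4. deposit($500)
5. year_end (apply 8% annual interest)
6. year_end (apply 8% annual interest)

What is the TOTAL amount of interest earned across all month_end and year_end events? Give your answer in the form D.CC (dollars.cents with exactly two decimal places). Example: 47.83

After 1 (year_end (apply 8% annual interest)): balance=$2160.00 total_interest=$160.00
After 2 (month_end (apply 2% monthly interest)): balance=$2203.20 total_interest=$203.20
After 3 (year_end (apply 8% annual interest)): balance=$2379.45 total_interest=$379.45
After 4 (deposit($500)): balance=$2879.45 total_interest=$379.45
After 5 (year_end (apply 8% annual interest)): balance=$3109.80 total_interest=$609.80
After 6 (year_end (apply 8% annual interest)): balance=$3358.58 total_interest=$858.58

Answer: 858.58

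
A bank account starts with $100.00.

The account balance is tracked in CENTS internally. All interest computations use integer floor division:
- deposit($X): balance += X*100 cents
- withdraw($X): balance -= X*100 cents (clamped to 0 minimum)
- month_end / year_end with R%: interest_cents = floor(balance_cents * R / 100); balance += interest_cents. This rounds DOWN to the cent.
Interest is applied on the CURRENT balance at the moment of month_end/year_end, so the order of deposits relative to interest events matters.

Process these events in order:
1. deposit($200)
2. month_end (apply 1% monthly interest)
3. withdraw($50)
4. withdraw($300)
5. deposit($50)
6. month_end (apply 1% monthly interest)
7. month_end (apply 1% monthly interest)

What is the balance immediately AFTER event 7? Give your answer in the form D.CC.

Answer: 51.00

Derivation:
After 1 (deposit($200)): balance=$300.00 total_interest=$0.00
After 2 (month_end (apply 1% monthly interest)): balance=$303.00 total_interest=$3.00
After 3 (withdraw($50)): balance=$253.00 total_interest=$3.00
After 4 (withdraw($300)): balance=$0.00 total_interest=$3.00
After 5 (deposit($50)): balance=$50.00 total_interest=$3.00
After 6 (month_end (apply 1% monthly interest)): balance=$50.50 total_interest=$3.50
After 7 (month_end (apply 1% monthly interest)): balance=$51.00 total_interest=$4.00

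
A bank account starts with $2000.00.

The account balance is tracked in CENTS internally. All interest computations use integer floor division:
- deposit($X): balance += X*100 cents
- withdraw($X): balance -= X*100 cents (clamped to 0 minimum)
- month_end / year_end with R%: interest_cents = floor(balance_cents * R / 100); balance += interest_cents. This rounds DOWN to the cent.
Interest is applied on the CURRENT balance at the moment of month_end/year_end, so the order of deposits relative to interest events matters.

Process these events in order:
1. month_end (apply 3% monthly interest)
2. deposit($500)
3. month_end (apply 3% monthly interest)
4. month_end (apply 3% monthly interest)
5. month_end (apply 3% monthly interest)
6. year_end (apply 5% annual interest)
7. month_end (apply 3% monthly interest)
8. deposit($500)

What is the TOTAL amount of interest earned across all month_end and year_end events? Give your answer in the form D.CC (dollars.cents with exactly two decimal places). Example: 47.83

Answer: 525.34

Derivation:
After 1 (month_end (apply 3% monthly interest)): balance=$2060.00 total_interest=$60.00
After 2 (deposit($500)): balance=$2560.00 total_interest=$60.00
After 3 (month_end (apply 3% monthly interest)): balance=$2636.80 total_interest=$136.80
After 4 (month_end (apply 3% monthly interest)): balance=$2715.90 total_interest=$215.90
After 5 (month_end (apply 3% monthly interest)): balance=$2797.37 total_interest=$297.37
After 6 (year_end (apply 5% annual interest)): balance=$2937.23 total_interest=$437.23
After 7 (month_end (apply 3% monthly interest)): balance=$3025.34 total_interest=$525.34
After 8 (deposit($500)): balance=$3525.34 total_interest=$525.34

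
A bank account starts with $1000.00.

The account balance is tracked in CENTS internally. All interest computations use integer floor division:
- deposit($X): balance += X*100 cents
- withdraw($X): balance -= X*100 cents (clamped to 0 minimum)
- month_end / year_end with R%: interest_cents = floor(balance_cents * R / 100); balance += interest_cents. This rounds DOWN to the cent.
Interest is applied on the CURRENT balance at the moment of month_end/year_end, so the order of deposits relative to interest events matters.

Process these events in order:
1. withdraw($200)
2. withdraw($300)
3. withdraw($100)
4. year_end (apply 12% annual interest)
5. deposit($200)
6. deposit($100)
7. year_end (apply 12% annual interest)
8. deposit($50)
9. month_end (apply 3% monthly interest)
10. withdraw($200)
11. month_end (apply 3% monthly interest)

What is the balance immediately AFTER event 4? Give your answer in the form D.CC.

After 1 (withdraw($200)): balance=$800.00 total_interest=$0.00
After 2 (withdraw($300)): balance=$500.00 total_interest=$0.00
After 3 (withdraw($100)): balance=$400.00 total_interest=$0.00
After 4 (year_end (apply 12% annual interest)): balance=$448.00 total_interest=$48.00

Answer: 448.00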